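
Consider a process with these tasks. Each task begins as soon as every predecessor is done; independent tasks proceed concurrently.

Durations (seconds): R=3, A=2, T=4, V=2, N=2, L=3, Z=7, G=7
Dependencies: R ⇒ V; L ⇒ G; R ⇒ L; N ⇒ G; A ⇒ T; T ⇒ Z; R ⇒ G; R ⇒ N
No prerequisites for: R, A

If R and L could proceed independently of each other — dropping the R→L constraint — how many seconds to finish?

13

Before: longest chain R→L→G = 3+3+7 = 13, finish 13.
Without R→L, L's earliest start moves from 3 to 0.
New critical path: A→T→Z = 2+4+7 = 13 ⇒ 13 seconds.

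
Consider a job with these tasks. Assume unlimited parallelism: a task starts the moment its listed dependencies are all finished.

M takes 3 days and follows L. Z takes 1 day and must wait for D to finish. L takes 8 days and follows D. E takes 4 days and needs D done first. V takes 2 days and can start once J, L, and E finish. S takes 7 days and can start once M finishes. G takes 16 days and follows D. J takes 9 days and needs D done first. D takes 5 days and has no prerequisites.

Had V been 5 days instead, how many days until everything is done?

Critical path before the change: D→L→M→S = 5+8+3+7 = 23 giving 23 days.
V is off the critical path — its longest chain is 16 days, giving 7 of slack.
That remains the longest chain; total 23 days.

23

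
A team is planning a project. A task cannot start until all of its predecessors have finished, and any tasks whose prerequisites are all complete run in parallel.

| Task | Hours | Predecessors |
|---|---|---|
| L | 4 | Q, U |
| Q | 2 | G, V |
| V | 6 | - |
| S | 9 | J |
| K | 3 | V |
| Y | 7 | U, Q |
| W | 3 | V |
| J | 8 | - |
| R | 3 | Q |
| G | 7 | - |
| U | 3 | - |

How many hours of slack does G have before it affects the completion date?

Critical path: J→S = 8+9 = 17, so the finish is 17 hours.
Longest path through G: 16 hours (earliest finish 7, latest finish 8).
Slack of G = 1 − 0 = 1 hour.

1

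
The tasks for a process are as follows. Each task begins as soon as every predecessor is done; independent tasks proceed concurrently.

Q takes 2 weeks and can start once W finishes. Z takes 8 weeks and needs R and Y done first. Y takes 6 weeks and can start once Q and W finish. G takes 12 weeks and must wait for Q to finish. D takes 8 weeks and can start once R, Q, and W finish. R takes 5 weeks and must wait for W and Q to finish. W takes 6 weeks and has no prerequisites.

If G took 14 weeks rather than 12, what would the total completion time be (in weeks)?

As given, the longest chain is W→Q→Y→Z = 6+2+6+8 = 22, so the finish is 22 weeks.
G has 2 weeks of float (longest path through it is 20).
That remains the longest chain; total 22 weeks.

22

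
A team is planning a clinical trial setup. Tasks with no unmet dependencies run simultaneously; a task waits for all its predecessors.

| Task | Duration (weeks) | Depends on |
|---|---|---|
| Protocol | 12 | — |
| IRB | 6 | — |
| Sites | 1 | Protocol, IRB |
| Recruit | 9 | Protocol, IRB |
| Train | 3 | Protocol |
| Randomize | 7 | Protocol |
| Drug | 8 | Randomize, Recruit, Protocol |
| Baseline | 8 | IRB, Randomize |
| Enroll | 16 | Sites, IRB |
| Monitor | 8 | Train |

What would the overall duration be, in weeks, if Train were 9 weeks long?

29

Critical path before the change: Protocol→Sites→Enroll = 12+1+16 = 29 giving 29 weeks.
Train has 6 weeks of float (longest path through it is 23).
The critical path is still Protocol→Sites→Enroll; finish is now 29 weeks.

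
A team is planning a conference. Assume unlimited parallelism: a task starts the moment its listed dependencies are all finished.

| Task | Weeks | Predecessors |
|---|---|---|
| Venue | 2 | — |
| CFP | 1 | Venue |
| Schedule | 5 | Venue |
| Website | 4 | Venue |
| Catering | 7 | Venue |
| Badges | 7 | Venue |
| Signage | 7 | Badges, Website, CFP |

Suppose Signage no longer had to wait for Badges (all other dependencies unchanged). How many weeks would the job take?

13

With the dependency in place, Venue→Badges→Signage = 2+7+7 = 16 sets the finish at 16 weeks.
Without Badges→Signage, Signage's earliest start moves from 9 to 6.
After: Venue→Website→Signage = 2+4+7 = 13 → 13 weeks.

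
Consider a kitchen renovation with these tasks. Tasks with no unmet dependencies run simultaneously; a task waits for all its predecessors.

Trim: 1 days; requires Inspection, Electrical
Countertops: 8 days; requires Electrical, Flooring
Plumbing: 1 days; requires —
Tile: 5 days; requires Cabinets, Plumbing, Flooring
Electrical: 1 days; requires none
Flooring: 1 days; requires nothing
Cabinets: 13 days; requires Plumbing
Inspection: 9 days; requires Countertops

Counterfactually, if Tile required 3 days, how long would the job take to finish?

Critical path before the change: Plumbing→Cabinets→Tile = 1+13+5 = 19 giving 19 days.
Since Tile is critical, the -2 change carries straight to that chain (now 17 days).
Now Electrical→Countertops→Inspection→Trim = 1+8+9+1 = 19 is longest, so the finish becomes 19 days.

19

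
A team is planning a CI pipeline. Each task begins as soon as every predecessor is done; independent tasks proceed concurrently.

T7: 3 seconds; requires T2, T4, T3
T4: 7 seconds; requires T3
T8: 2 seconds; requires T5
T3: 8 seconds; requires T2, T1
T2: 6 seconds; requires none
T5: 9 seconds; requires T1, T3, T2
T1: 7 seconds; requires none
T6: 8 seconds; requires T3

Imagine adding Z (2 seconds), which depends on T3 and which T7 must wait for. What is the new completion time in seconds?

Originally the CI pipeline takes 26 seconds.
With Z inserted, T7 now waits for max(T2, T4, T3, Z).
New critical path: T1→T3→T5→T8 = 7+8+9+2 = 26 ⇒ 26 seconds.

26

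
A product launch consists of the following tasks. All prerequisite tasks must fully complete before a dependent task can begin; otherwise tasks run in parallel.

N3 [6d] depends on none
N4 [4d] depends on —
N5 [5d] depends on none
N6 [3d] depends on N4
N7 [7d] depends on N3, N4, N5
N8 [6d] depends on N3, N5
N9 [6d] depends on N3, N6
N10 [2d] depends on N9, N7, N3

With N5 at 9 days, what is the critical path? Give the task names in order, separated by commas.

Baseline: N3→N7→N10 = 6+7+2 = 15 → 15 days.
The longest path through N5 is only 14 days, so N5 has float 1.
The binding chain switches to N5→N7→N10 = 9+7+2 = 18; finish 18 days.

N5, N7, N10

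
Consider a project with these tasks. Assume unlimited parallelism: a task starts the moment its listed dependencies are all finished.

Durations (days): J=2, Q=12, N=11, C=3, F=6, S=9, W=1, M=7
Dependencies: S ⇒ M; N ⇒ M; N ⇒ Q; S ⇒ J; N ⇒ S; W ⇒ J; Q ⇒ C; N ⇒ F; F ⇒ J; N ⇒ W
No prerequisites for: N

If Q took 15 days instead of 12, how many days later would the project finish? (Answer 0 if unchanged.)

2

The binding path is N→S→M = 11+9+7 = 27; finish at 27 days.
The longest path through Q is only 26 days, so Q has float 1.
Now N→Q→C = 11+15+3 = 29 is longest, so the finish becomes 29 days.
Change in finish: 29 − 27 = +2 days.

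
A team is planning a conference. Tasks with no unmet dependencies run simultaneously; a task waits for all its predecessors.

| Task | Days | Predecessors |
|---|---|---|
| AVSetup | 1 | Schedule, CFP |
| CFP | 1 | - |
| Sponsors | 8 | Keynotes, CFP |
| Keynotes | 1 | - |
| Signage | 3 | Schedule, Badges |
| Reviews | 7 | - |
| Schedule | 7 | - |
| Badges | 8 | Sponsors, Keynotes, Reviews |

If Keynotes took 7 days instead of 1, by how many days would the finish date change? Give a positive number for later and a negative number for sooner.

Actual critical path: Keynotes→Sponsors→Badges→Signage = 1+8+8+3 = 20 ⇒ 20 days.
Since Keynotes is critical, the +6 change carries straight to that chain (now 26 days).
No other chain overtakes it, so the finish is 26 days.
Change in finish: 26 − 20 = +6 days.

6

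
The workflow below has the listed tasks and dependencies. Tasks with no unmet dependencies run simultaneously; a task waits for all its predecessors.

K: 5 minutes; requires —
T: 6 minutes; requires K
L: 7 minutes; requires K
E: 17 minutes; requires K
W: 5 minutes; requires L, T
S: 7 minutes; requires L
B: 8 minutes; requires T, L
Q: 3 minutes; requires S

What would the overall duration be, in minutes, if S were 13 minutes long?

28

Actual critical path: K→L→S→Q = 5+7+7+3 = 22 ⇒ 22 minutes.
S is on the critical path; changing it to 13 makes that path 28 minutes.
That remains the longest chain; total 28 minutes.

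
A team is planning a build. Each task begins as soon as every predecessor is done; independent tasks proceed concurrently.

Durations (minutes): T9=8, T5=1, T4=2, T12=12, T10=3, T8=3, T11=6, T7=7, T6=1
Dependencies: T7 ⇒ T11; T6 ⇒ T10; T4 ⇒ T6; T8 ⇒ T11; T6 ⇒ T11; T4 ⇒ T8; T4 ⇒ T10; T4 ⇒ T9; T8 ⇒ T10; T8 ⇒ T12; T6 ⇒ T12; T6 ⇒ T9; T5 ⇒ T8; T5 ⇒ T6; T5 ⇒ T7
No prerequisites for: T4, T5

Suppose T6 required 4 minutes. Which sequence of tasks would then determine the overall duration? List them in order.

T4, T6, T12

As given, the longest chain is T4→T8→T12 = 2+3+12 = 17, so the finish is 17 minutes.
T6 is off the critical path — its longest chain is 15 minutes, giving 2 of slack.
The binding chain switches to T4→T6→T12 = 2+4+12 = 18; finish 18 minutes.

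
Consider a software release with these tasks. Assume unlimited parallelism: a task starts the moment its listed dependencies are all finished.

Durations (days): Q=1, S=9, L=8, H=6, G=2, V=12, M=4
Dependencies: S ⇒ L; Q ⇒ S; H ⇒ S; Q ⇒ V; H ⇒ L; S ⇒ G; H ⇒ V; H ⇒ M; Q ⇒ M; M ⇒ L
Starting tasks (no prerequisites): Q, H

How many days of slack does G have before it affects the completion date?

6

Critical path: H→S→L = 6+9+8 = 23, so the finish is 23 days.
G finishes as early as 17 and must finish by 23.
So G can slip 23 − 17 = 6 days.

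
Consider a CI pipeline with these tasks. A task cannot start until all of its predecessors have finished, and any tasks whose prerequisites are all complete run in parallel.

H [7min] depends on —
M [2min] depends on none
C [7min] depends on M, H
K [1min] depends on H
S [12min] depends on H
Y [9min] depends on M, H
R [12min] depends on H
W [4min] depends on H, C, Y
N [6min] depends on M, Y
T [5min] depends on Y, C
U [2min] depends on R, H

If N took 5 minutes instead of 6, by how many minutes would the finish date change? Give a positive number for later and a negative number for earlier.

Critical path before the change: H→Y→N = 7+9+6 = 22 giving 22 minutes.
N is on the critical path; changing it to 5 makes that path 21 minutes.
No other chain overtakes it, so the finish is 21 minutes.
Change in finish: 21 − 22 = -1 minutes.

-1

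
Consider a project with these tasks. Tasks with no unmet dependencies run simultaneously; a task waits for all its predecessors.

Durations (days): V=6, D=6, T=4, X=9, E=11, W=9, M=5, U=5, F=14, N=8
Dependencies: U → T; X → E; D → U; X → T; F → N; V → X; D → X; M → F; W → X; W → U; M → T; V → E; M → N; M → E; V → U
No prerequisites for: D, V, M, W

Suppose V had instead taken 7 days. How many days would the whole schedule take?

29

Actual critical path: W→X→E = 9+9+11 = 29 ⇒ 29 days.
The longest path through V is only 26 days, so V has float 3.
No other chain overtakes it, so the finish is 29 days.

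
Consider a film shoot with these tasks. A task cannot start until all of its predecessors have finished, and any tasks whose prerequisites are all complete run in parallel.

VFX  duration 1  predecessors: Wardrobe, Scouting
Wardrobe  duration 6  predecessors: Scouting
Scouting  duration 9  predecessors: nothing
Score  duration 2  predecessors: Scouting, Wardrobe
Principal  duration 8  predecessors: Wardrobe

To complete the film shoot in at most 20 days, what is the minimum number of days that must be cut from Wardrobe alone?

3

Current finish: 23 days; target: 20.
Wardrobe is on every critical path, so each day cut from Wardrobe cuts the finish by one (this holds down to a finish of 18).
Need 23 − 20 = 3 days off Wardrobe → Wardrobe becomes 3 days, finish becomes 20.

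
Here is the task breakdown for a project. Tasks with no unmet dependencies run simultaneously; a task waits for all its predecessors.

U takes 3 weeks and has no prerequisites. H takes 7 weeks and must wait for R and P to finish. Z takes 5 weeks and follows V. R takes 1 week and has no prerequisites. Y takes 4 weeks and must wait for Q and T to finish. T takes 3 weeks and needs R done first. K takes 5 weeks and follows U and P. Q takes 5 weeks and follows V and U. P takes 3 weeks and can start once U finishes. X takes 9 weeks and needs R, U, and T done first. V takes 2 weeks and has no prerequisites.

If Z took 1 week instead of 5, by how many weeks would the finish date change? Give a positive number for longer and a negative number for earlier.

0

Critical path before the change: R→T→X = 1+3+9 = 13 giving 13 weeks.
Z has 6 weeks of float (longest path through it is 7).
The critical path is still R→T→X; finish is now 13 weeks.
Change in finish: 13 − 13 = +0 weeks.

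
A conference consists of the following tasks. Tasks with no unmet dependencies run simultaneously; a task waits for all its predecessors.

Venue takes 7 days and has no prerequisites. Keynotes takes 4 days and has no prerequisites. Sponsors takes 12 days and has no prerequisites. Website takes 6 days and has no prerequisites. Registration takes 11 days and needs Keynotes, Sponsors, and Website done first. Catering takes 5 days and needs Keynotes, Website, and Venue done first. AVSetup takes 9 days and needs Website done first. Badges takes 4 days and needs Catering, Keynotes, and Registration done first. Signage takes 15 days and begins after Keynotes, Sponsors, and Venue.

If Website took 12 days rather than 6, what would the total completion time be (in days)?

As given, the longest chain is Sponsors→Registration→Badges = 12+11+4 = 27, so the finish is 27 days.
Website has 6 days of float (longest path through it is 21).
That remains the longest chain; total 27 days.

27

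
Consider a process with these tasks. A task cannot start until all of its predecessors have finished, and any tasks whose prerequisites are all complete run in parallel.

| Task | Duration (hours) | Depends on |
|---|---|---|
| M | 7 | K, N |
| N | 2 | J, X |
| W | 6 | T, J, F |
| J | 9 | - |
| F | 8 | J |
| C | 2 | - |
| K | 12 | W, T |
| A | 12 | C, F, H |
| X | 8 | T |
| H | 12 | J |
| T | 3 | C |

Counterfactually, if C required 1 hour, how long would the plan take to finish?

42

Actual critical path: J→F→W→K→M = 9+8+6+12+7 = 42 ⇒ 42 hours.
C has 12 hours of float (longest path through it is 30).
That remains the longest chain; total 42 hours.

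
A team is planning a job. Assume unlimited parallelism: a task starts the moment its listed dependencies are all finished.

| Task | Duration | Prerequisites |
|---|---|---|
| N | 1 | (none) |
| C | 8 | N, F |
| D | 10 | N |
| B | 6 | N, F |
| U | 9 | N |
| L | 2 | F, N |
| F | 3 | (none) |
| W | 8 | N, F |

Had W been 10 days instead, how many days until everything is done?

The binding path is F→W = 3+8 = 11; finish at 11 days.
W is on the critical path; changing it to 10 makes that path 13 days.
No other chain overtakes it, so the finish is 13 days.

13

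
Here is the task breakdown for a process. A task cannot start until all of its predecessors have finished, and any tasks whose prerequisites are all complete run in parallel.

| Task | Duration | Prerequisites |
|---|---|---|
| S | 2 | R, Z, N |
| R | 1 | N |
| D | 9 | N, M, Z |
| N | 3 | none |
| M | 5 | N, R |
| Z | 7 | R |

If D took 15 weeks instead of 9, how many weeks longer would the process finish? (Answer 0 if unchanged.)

6

Critical path before the change: N→R→Z→D = 3+1+7+9 = 20 giving 20 weeks.
D is on the critical path; changing it to 15 makes that path 26 weeks.
No other chain overtakes it, so the finish is 26 weeks.
Change in finish: 26 − 20 = +6 weeks.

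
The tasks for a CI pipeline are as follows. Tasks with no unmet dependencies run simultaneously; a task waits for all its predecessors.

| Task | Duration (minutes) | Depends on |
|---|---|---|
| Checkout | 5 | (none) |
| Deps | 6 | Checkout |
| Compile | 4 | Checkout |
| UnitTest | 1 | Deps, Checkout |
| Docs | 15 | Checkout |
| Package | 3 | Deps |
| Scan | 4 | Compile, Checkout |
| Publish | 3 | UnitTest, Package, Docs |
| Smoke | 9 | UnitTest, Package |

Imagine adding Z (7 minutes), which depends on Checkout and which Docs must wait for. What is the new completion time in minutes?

30

Originally the schedule takes 23 minutes.
With Z inserted, Docs now waits for max(Checkout, Z).
New critical path: Checkout→Z→Docs→Publish = 5+7+15+3 = 30 ⇒ 30 minutes.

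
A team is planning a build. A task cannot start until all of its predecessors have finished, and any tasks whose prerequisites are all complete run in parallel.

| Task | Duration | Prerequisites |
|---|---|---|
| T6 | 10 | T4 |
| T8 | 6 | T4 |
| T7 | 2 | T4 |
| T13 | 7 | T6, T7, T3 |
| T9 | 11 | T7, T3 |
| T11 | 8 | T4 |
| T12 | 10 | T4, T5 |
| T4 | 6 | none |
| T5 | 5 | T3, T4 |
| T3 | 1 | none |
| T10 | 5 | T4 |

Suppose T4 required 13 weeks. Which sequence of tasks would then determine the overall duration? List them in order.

As given, the longest chain is T4→T6→T13 = 6+10+7 = 23, so the finish is 23 weeks.
T4 lies on that path, so at 13 weeks the path becomes 30 weeks.
That remains the longest chain; total 30 weeks.

T4, T6, T13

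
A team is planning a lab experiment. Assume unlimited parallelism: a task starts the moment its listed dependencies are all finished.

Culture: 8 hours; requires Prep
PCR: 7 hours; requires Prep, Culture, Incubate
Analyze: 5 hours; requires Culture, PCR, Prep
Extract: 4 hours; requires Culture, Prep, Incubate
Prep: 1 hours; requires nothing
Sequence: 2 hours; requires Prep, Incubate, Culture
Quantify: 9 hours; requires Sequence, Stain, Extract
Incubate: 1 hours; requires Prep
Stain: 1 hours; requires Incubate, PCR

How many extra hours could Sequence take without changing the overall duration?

Prep→Culture→PCR→Stain→Quantify = 1+8+7+1+9 = 26 sets the makespan at 26 hours.
Longest path through Sequence: 20 hours (earliest finish 11, latest finish 17).
Slack of Sequence = 15 − 9 = 6 hours.

6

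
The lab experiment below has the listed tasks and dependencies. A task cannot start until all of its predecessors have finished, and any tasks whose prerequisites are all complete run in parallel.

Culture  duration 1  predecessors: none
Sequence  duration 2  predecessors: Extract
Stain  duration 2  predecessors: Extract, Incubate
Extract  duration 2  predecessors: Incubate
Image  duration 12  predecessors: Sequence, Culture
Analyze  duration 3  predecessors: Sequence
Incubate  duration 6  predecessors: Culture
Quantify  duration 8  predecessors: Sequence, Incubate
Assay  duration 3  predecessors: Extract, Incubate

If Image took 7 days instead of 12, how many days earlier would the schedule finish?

4

Actual critical path: Culture→Incubate→Extract→Sequence→Image = 1+6+2+2+12 = 23 ⇒ 23 days.
Since Image is critical, the -5 change carries straight to that chain (now 18 days).
Now Culture→Incubate→Extract→Sequence→Quantify = 1+6+2+2+8 = 19 is longest, so the finish becomes 19 days.
Change in finish: 19 − 23 = -4 days.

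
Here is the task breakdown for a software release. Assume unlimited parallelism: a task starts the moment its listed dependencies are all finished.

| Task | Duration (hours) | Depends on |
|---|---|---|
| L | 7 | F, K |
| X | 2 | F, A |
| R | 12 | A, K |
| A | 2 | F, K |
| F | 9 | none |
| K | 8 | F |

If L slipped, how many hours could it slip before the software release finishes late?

7

F→K→A→R = 9+8+2+12 = 31 sets the makespan at 31 hours.
Longest path through L: 24 hours (earliest finish 24, latest finish 31).
Float = 31 − 24 = 7.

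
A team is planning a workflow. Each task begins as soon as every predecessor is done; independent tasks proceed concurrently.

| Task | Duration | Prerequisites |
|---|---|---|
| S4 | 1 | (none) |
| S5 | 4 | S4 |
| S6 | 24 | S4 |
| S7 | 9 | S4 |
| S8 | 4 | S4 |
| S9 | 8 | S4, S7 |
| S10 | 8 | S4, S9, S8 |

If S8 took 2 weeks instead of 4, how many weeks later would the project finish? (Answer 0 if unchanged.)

Baseline: S4→S7→S9→S10 = 1+9+8+8 = 26 → 26 weeks.
S8 is off the critical path — its longest chain is 13 weeks, giving 13 of slack.
That remains the longest chain; total 26 weeks.
Change in finish: 26 − 26 = +0 weeks.

0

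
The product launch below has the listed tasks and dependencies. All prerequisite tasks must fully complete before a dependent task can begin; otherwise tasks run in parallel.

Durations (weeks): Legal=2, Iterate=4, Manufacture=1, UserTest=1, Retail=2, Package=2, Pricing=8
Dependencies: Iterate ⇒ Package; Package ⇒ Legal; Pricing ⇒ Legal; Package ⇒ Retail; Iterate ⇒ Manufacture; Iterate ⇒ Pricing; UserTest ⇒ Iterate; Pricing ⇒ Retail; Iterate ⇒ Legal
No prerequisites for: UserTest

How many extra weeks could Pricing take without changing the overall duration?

0

Critical path: UserTest→Iterate→Pricing→Retail = 1+4+8+2 = 15, so the finish is 15 weeks.
The longest chain containing Pricing totals 15 weeks.
So Pricing can slip 13 − 13 = 0 weeks.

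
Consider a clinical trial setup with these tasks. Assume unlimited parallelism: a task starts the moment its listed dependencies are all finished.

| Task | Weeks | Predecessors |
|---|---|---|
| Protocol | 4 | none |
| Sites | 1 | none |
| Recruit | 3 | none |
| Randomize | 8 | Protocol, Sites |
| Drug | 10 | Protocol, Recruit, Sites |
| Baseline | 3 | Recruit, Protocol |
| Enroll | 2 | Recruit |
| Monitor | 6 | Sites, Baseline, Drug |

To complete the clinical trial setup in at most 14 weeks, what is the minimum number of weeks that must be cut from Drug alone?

6

Current finish: 20 weeks; target: 14.
Drug is on every critical path, so each week cut from Drug cuts the finish by one (this holds down to a finish of 13).
Need 20 − 14 = 6 weeks off Drug → Drug becomes 4 weeks, finish becomes 14.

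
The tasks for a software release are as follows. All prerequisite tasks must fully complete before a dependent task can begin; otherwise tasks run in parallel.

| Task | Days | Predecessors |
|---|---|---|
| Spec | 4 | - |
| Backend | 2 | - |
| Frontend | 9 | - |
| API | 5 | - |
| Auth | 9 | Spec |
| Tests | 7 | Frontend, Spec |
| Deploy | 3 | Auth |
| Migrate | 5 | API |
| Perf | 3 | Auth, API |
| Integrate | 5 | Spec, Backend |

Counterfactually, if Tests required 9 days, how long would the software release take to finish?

18

Critical path before the change: Frontend→Tests = 9+7 = 16 giving 16 days.
Tests lies on that path, so at 9 days the path becomes 18 days.
The critical path is still Frontend→Tests; finish is now 18 days.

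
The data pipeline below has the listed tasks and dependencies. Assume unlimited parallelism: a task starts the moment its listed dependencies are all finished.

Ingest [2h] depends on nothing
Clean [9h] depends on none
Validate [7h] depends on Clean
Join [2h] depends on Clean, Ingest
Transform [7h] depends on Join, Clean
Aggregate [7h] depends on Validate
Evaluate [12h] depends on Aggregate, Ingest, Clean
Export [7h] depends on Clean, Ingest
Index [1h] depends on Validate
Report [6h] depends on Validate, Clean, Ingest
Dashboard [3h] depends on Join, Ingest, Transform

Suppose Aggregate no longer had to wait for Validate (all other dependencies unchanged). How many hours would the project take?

22

Original critical path: Clean→Validate→Aggregate→Evaluate = 9+7+7+12 = 35 ⇒ 35 hours.
Without Validate→Aggregate, Aggregate's earliest start moves from 16 to 0.
The longest chain is now Clean→Validate→Report = 9+7+6 = 22, so the project takes 22 hours.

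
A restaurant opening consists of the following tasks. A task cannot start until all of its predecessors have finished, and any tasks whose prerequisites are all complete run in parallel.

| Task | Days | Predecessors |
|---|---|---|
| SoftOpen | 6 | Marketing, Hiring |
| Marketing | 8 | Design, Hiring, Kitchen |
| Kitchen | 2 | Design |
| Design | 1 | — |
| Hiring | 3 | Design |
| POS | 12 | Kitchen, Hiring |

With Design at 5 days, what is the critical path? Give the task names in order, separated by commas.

Design, Hiring, Marketing, SoftOpen

As given, the longest chain is Design→Hiring→Marketing→SoftOpen = 1+3+8+6 = 18, so the finish is 18 days.
Design lies on that path, so at 5 days the path becomes 22 days.
The critical path is still Design→Hiring→Marketing→SoftOpen; finish is now 22 days.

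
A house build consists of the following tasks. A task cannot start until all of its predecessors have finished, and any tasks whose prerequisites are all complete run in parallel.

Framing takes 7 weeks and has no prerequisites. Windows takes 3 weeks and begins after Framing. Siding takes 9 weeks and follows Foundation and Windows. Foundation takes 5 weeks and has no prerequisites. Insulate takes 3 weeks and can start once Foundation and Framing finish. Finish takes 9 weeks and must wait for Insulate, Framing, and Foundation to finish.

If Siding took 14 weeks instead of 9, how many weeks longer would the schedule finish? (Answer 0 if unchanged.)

The binding path is Framing→Windows→Siding = 7+3+9 = 19; finish at 19 weeks.
Siding lies on that path, so at 14 weeks the path becomes 24 weeks.
That remains the longest chain; total 24 weeks.
Change in finish: 24 − 19 = +5 weeks.

5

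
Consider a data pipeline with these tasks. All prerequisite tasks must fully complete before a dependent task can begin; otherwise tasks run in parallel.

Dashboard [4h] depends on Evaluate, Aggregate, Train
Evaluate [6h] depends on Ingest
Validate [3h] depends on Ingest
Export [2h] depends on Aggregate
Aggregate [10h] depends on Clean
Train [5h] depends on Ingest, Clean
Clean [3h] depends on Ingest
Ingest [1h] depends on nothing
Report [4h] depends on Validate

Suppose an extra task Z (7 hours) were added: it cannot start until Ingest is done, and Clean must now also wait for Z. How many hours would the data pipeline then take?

Originally the data pipeline takes 18 hours.
With Z inserted, Clean now waits for max(Ingest, Z).
New critical path: Ingest→Z→Clean→Aggregate→Dashboard = 1+7+3+10+4 = 25 ⇒ 25 hours.

25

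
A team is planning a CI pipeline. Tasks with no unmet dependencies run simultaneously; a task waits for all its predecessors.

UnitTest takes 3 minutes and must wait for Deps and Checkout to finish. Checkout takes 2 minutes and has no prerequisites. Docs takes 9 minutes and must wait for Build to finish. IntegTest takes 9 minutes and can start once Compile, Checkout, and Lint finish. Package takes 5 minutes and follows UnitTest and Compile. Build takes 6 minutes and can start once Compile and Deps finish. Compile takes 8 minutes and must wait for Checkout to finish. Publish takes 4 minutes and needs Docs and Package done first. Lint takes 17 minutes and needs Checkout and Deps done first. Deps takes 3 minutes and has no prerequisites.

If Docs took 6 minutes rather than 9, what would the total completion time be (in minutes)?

29

Critical path before the change: Checkout→Compile→Build→Docs→Publish = 2+8+6+9+4 = 29 giving 29 minutes.
Docs is on the critical path; changing it to 6 makes that path 26 minutes.
New critical path: Deps→Lint→IntegTest = 3+17+9 = 29 ⇒ 29 minutes.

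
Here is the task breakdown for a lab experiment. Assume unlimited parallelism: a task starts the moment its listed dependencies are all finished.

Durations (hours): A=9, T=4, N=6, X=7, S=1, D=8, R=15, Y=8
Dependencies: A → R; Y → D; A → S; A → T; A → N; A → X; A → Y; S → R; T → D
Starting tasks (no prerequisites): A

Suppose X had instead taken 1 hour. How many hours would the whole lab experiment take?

25

Baseline: A→S→R = 9+1+15 = 25 → 25 hours.
X has 9 hours of float (longest path through it is 16).
The critical path is still A→S→R; finish is now 25 hours.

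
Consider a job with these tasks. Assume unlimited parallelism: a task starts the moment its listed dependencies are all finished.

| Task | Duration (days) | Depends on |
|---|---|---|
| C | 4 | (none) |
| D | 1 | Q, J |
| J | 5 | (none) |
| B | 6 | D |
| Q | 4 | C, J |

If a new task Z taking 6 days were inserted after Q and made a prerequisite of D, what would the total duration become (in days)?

Originally the job takes 16 days.
With Z inserted, D now waits for max(Q, J, Z).
New critical path: J→Q→Z→D→B = 5+4+6+1+6 = 22 ⇒ 22 days.

22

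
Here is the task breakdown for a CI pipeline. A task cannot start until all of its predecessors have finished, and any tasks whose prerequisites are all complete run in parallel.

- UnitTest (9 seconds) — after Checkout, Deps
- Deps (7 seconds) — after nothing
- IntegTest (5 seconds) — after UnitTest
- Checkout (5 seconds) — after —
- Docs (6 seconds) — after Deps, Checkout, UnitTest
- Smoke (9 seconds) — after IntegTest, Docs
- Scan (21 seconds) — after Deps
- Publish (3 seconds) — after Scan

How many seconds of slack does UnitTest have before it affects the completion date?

0

The longest chain is Deps→UnitTest→Docs→Smoke = 7+9+6+9 = 31; overall finish 31 seconds.
The longest chain containing UnitTest totals 31 seconds.
Slack of UnitTest = 7 − 7 = 0 seconds.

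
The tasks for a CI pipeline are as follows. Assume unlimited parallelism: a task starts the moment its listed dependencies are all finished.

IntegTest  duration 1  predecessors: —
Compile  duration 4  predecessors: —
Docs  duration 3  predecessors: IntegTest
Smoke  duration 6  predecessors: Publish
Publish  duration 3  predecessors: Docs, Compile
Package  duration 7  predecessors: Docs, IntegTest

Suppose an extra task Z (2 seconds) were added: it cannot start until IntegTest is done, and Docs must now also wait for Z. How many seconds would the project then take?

Originally the project takes 13 seconds.
With Z inserted, Docs now waits for max(IntegTest, Z).
New critical path: IntegTest→Z→Docs→Publish→Smoke = 1+2+3+3+6 = 15 ⇒ 15 seconds.

15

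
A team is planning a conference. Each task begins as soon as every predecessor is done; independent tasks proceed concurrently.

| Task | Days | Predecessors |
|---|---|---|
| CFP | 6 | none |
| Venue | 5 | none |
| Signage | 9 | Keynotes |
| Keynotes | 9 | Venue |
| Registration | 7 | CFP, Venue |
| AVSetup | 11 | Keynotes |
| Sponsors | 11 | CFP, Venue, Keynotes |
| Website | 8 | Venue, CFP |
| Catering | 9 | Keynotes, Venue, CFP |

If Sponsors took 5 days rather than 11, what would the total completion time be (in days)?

25

Critical path before the change: Venue→Keynotes→Sponsors = 5+9+11 = 25 giving 25 days.
Sponsors lies on that path, so at 5 days the path becomes 19 days.
Now Venue→Keynotes→AVSetup = 5+9+11 = 25 is longest, so the finish becomes 25 days.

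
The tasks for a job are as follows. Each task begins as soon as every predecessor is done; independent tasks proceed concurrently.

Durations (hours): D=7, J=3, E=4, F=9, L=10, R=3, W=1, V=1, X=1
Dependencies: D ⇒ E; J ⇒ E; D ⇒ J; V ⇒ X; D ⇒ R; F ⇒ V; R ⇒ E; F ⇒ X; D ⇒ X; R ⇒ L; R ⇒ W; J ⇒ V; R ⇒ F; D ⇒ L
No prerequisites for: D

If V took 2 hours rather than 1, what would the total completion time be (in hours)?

22

As given, the longest chain is D→R→F→V→X = 7+3+9+1+1 = 21, so the finish is 21 hours.
V is on the critical path; changing it to 2 makes that path 22 hours.
The critical path is still D→R→F→V→X; finish is now 22 hours.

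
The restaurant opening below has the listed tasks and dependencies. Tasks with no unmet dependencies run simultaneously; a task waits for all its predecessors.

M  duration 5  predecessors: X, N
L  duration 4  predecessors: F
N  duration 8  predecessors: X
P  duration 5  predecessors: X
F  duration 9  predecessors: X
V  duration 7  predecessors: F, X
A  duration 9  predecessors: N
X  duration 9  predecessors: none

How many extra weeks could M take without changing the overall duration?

4

The longest chain is X→N→A = 9+8+9 = 26; overall finish 26 weeks.
The longest chain containing M totals 22 weeks.
Float = 26 − 22 = 4.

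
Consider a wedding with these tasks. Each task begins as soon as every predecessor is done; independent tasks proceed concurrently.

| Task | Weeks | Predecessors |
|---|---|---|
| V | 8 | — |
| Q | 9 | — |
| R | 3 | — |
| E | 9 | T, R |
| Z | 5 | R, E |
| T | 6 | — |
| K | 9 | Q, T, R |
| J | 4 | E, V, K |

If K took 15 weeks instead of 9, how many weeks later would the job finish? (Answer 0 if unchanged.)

Critical path before the change: Q→K→J = 9+9+4 = 22 giving 22 weeks.
K lies on that path, so at 15 weeks the path becomes 28 weeks.
No other chain overtakes it, so the finish is 28 weeks.
Change in finish: 28 − 22 = +6 weeks.

6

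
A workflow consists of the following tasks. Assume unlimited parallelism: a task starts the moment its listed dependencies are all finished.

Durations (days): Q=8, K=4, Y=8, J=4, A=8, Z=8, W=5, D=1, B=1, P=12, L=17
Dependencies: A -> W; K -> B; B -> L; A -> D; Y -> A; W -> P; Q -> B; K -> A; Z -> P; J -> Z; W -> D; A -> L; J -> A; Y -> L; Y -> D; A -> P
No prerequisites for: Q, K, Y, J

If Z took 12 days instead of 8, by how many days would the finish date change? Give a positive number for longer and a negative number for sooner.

0

The binding path is Y→A→W→P = 8+8+5+12 = 33; finish at 33 days.
Z is off the critical path — its longest chain is 24 days, giving 9 of slack.
The critical path is still Y→A→W→P; finish is now 33 days.
Change in finish: 33 − 33 = +0 days.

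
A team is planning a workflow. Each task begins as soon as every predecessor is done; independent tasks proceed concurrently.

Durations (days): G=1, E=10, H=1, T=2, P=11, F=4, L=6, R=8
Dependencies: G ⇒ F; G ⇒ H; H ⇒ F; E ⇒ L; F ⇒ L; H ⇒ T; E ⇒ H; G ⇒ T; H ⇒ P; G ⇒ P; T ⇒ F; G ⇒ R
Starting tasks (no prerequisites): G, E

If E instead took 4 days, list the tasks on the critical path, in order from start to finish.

The binding path is E→H→T→F→L = 10+1+2+4+6 = 23; finish at 23 days.
Since E is critical, the -6 change carries straight to that chain (now 17 days).
The critical path is still E→H→T→F→L; finish is now 17 days.

E, H, T, F, L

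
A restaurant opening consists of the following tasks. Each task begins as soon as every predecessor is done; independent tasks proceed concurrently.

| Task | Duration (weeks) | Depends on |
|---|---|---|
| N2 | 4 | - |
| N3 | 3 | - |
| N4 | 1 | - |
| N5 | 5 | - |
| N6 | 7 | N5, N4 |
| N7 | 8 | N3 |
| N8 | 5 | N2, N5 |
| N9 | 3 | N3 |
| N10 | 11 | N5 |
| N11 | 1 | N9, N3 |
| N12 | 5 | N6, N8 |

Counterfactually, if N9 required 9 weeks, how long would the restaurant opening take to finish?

17

Critical path before the change: N5→N6→N12 = 5+7+5 = 17 giving 17 weeks.
N9 has 10 weeks of float (longest path through it is 7).
No other chain overtakes it, so the finish is 17 weeks.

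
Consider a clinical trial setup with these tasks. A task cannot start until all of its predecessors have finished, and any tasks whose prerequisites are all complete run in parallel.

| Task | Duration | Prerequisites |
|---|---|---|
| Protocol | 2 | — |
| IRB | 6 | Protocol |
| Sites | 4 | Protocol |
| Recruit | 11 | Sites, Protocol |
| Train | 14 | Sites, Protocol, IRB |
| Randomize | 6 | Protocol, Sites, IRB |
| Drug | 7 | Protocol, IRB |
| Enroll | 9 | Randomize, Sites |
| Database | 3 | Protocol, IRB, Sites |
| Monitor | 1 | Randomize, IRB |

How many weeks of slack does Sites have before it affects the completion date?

Critical path: Protocol→IRB→Randomize→Enroll = 2+6+6+9 = 23, so the finish is 23 weeks.
Longest path through Sites: 21 weeks (earliest finish 6, latest finish 8).
Float = 23 − 21 = 2.

2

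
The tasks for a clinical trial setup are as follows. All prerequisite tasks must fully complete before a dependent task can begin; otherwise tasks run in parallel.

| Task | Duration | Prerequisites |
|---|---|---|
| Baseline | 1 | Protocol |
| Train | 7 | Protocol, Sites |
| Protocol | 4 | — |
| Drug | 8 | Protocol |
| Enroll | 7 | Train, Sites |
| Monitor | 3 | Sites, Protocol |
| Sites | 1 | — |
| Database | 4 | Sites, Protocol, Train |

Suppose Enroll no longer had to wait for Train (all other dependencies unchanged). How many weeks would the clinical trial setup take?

Original critical path: Protocol→Train→Enroll = 4+7+7 = 18 ⇒ 18 weeks.
Without Train→Enroll, Enroll's earliest start moves from 11 to 1.
After: Protocol→Train→Database = 4+7+4 = 15 → 15 weeks.

15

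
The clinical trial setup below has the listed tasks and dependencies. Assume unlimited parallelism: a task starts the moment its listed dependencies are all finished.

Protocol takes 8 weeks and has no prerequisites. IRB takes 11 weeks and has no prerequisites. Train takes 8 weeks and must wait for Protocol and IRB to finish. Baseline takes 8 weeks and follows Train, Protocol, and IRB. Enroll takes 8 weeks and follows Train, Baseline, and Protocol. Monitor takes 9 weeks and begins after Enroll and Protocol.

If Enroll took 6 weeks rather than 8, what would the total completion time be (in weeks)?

42

The binding path is IRB→Train→Baseline→Enroll→Monitor = 11+8+8+8+9 = 44; finish at 44 weeks.
Enroll is on the critical path; changing it to 6 makes that path 42 weeks.
The critical path is still IRB→Train→Baseline→Enroll→Monitor; finish is now 42 weeks.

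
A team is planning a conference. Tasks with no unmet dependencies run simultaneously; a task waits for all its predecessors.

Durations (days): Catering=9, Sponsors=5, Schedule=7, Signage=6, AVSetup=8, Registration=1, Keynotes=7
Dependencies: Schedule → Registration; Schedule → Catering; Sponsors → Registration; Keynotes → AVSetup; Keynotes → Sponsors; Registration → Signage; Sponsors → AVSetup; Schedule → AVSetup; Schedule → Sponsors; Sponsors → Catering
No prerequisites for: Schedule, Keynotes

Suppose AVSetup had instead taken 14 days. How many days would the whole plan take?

Critical path before the change: Schedule→Sponsors→Catering = 7+5+9 = 21 giving 21 days.
AVSetup is off the critical path — its longest chain is 20 days, giving 1 of slack.
New critical path: Schedule→Sponsors→AVSetup = 7+5+14 = 26 ⇒ 26 days.

26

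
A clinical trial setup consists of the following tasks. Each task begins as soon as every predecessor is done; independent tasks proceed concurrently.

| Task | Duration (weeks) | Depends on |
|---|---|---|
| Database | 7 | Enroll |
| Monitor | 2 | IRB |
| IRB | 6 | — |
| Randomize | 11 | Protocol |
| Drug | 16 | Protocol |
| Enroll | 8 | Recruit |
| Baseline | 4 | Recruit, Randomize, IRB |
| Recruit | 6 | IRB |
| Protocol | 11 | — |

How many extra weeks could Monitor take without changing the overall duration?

19

The longest chain is Protocol→Drug = 11+16 = 27; overall finish 27 weeks.
Longest path through Monitor: 8 weeks (earliest finish 8, latest finish 27).
So Monitor can slip 27 − 8 = 19 weeks.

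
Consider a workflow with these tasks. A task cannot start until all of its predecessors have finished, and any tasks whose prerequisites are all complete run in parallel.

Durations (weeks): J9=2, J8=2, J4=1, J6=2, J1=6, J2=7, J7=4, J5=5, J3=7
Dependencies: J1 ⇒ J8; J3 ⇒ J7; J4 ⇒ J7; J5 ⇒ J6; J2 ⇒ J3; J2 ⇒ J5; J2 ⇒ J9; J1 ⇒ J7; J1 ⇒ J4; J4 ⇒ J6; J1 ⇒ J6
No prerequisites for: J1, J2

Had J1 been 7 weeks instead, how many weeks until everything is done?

As given, the longest chain is J2→J3→J7 = 7+7+4 = 18, so the finish is 18 weeks.
J1 is off the critical path — its longest chain is 11 weeks, giving 7 of slack.
That remains the longest chain; total 18 weeks.

18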